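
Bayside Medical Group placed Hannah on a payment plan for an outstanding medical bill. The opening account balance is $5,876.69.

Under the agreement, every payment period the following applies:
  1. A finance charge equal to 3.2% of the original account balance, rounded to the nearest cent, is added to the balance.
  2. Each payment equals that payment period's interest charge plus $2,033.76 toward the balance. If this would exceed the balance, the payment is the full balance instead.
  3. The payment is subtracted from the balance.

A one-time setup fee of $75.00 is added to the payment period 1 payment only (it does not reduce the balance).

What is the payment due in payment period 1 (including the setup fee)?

Payment period 1: opening $5,876.69; interest $188.05 → $6,064.74; payment $2,221.81 (+ $75.00 fee); balance $3,842.93

$2,296.81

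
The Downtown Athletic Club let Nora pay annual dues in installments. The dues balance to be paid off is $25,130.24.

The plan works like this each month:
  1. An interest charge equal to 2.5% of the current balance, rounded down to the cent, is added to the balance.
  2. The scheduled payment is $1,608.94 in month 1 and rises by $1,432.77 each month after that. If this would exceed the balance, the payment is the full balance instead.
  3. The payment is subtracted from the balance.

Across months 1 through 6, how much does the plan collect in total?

$27,789.53

Month 1: opening $25,130.24; interest $628.25 → $25,758.49; payment $1,608.94; balance $24,149.55
Month 2: opening $24,149.55; interest $603.73 → $24,753.28; payment $3,041.71; balance $21,711.57
Month 3: opening $21,711.57; interest $542.78 → $22,254.35; payment $4,474.48; balance $17,779.87
Month 4: opening $17,779.87; interest $444.49 → $18,224.36; payment $5,907.25; balance $12,317.11
Month 5: opening $12,317.11; interest $307.92 → $12,625.03; payment $7,340.02; balance $5,285.01
Month 6: opening $5,285.01; interest $132.12 → $5,417.13; payment $5,417.13; balance $0.00
Total paid: $27,789.53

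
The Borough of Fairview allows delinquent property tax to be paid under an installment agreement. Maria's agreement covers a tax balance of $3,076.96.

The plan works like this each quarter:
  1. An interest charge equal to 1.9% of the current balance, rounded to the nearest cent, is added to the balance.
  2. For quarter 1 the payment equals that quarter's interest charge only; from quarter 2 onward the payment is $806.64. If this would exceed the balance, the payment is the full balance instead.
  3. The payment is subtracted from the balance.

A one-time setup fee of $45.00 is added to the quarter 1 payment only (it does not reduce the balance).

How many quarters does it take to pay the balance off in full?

Quarter 1: $3,076.96 +$58.46 interest = $3,135.42; pay $58.46 (+ $45.00 fee) → $3,076.96
Quarter 2: $3,076.96 +$58.46 interest = $3,135.42; pay $806.64 → $2,328.78
Quarter 3: $2,328.78 +$44.25 interest = $2,373.03; pay $806.64 → $1,566.39
Quarter 4: $1,566.39 +$29.76 interest = $1,596.15; pay $806.64 → $789.51
Quarter 5: $789.51 +$15.00 interest = $804.51; pay $804.51 → $0.00
Balance reaches $0.00 in quarter 5.

5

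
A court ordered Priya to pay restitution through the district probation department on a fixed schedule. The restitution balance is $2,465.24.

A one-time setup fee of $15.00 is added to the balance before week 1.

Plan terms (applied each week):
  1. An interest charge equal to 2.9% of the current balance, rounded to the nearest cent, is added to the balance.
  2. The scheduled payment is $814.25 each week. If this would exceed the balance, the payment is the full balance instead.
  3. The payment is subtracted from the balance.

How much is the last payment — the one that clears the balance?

# | Opening | Interest | Payment | End bal
1 | $2,480.24 | $71.93 | $814.25 | $1,737.92
2 | $1,737.92 | $50.40 | $814.25 | $974.07
3 | $974.07 | $28.25 | $814.25 | $188.07
4 | $188.07 | $5.45 | $193.52 | $0.00

$193.52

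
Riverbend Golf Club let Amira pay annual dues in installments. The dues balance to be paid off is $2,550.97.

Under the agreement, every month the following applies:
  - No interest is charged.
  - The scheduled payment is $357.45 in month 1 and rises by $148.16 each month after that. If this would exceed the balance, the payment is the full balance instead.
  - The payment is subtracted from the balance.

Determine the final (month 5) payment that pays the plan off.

$232.21

Month 1: opening $2,550.97; payment $357.45; balance $2,193.52
Month 2: opening $2,193.52; payment $505.61; balance $1,687.91
Month 3: opening $1,687.91; payment $653.77; balance $1,034.14
Month 4: opening $1,034.14; payment $801.93; balance $232.21
Month 5: opening $232.21; payment $232.21; balance $0.00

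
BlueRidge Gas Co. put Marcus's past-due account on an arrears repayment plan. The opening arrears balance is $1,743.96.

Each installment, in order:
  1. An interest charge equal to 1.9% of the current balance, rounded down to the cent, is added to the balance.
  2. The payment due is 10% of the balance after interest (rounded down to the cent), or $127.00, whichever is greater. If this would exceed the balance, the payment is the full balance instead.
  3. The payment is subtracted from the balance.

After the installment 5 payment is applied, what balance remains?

# | Opening | Interest | Payment | End bal
1 | $1,743.96 | $33.13 | $177.70 | $1,599.39
2 | $1,599.39 | $30.38 | $162.97 | $1,466.80
3 | $1,466.80 | $27.86 | $149.46 | $1,345.20
4 | $1,345.20 | $25.55 | $137.07 | $1,233.68
5 | $1,233.68 | $23.43 | $127.00 | $1,130.11

$1,130.11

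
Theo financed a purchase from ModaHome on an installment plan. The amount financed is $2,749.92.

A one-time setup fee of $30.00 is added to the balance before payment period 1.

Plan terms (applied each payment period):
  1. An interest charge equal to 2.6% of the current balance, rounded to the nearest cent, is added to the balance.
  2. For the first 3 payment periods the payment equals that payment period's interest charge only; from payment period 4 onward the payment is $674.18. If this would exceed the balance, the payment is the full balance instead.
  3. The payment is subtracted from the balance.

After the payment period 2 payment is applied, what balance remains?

Payment period 1: opening $2,779.92; interest $72.28 → $2,852.20; payment $72.28; balance $2,779.92
Payment period 2: opening $2,779.92; interest $72.28 → $2,852.20; payment $72.28; balance $2,779.92

$2,779.92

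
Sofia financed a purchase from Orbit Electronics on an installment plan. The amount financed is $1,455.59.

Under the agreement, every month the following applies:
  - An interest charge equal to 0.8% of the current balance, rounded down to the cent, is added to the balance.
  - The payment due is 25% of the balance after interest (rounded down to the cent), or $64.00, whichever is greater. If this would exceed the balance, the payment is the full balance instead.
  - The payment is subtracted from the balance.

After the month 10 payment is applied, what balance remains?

$16.86

Month 1: $1,455.59 +$11.64 interest = $1,467.23; pay $366.80 → $1,100.43
Month 2: $1,100.43 +$8.80 interest = $1,109.23; pay $277.30 → $831.93
Month 3: $831.93 +$6.65 interest = $838.58; pay $209.64 → $628.94
Month 4: $628.94 +$5.03 interest = $633.97; pay $158.49 → $475.48
Month 5: $475.48 +$3.80 interest = $479.28; pay $119.82 → $359.46
Month 6: $359.46 +$2.87 interest = $362.33; pay $90.58 → $271.75
Month 7: $271.75 +$2.17 interest = $273.92; pay $68.48 → $205.44
Month 8: $205.44 +$1.64 interest = $207.08; pay $64.00 → $143.08
Month 9: $143.08 +$1.14 interest = $144.22; pay $64.00 → $80.22
Month 10: $80.22 +$0.64 interest = $80.86; pay $64.00 → $16.86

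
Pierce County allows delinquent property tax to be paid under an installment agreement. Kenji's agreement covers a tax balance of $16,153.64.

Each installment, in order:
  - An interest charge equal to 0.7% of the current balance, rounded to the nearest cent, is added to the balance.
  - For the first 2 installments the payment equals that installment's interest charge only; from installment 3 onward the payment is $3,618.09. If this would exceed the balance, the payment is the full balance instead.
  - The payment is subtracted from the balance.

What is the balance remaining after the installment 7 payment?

$0.00

Installment 1: $16,153.64 +$113.08 interest = $16,266.72; pay $113.08 → $16,153.64
Installment 2: $16,153.64 +$113.08 interest = $16,266.72; pay $113.08 → $16,153.64
Installment 3: $16,153.64 +$113.08 interest = $16,266.72; pay $3,618.09 → $12,648.63
Installment 4: $12,648.63 +$88.54 interest = $12,737.17; pay $3,618.09 → $9,119.08
Installment 5: $9,119.08 +$63.83 interest = $9,182.91; pay $3,618.09 → $5,564.82
Installment 6: $5,564.82 +$38.95 interest = $5,603.77; pay $3,618.09 → $1,985.68
Installment 7: $1,985.68 +$13.90 interest = $1,999.58; pay $1,999.58 → $0.00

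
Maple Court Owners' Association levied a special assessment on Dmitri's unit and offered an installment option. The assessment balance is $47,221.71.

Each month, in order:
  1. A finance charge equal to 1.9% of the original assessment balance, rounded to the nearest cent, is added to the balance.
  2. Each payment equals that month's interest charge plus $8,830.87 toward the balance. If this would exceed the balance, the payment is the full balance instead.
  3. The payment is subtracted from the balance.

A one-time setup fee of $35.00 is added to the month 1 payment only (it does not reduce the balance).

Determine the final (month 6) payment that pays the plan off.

Month 1: opening $47,221.71; interest $897.21 → $48,118.92; payment $9,728.08 (+ $35.00 fee); balance $38,390.84
Month 2: opening $38,390.84; interest $897.21 → $39,288.05; payment $9,728.08; balance $29,559.97
Month 3: opening $29,559.97; interest $897.21 → $30,457.18; payment $9,728.08; balance $20,729.10
Month 4: opening $20,729.10; interest $897.21 → $21,626.31; payment $9,728.08; balance $11,898.23
Month 5: opening $11,898.23; interest $897.21 → $12,795.44; payment $9,728.08; balance $3,067.36
Month 6: opening $3,067.36; interest $897.21 → $3,964.57; payment $3,964.57; balance $0.00

$3,964.57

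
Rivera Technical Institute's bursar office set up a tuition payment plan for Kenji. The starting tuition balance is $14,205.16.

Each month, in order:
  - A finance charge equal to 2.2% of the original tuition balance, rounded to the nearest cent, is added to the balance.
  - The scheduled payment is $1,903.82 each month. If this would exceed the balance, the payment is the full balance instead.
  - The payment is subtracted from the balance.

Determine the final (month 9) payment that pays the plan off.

$1,787.19

# | Opening | Interest | Payment | End bal
1 | $14,205.16 | $312.51 | $1,903.82 | $12,613.85
2 | $12,613.85 | $312.51 | $1,903.82 | $11,022.54
3 | $11,022.54 | $312.51 | $1,903.82 | $9,431.23
4 | $9,431.23 | $312.51 | $1,903.82 | $7,839.92
5 | $7,839.92 | $312.51 | $1,903.82 | $6,248.61
6 | $6,248.61 | $312.51 | $1,903.82 | $4,657.30
7 | $4,657.30 | $312.51 | $1,903.82 | $3,065.99
8 | $3,065.99 | $312.51 | $1,903.82 | $1,474.68
9 | $1,474.68 | $312.51 | $1,787.19 | $0.00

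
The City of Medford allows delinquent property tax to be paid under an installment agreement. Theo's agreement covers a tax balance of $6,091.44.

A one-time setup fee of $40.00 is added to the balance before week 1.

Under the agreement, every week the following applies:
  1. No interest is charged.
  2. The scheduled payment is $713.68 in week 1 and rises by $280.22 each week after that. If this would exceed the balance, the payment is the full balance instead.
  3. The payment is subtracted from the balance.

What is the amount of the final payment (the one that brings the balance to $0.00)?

Week 1: $6,131.44 − $713.68 → $5,417.76
Week 2: $5,417.76 − $993.90 → $4,423.86
Week 3: $4,423.86 − $1,274.12 → $3,149.74
Week 4: $3,149.74 − $1,554.34 → $1,595.40
Week 5: $1,595.40 − $1,595.40 → $0.00

$1,595.40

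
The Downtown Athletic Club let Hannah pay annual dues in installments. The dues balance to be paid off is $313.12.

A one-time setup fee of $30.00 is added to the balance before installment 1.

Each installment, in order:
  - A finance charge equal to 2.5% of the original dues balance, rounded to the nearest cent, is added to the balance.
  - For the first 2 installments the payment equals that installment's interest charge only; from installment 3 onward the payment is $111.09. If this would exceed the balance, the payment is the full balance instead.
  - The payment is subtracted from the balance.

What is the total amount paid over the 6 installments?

# | Opening | Interest | Payment | End bal
1 | $343.12 | $7.83 | $7.83 | $343.12
2 | $343.12 | $7.83 | $7.83 | $343.12
3 | $343.12 | $7.83 | $111.09 | $239.86
4 | $239.86 | $7.83 | $111.09 | $136.60
5 | $136.60 | $7.83 | $111.09 | $33.34
6 | $33.34 | $7.83 | $41.17 | $0.00
Total paid: $390.10

$390.10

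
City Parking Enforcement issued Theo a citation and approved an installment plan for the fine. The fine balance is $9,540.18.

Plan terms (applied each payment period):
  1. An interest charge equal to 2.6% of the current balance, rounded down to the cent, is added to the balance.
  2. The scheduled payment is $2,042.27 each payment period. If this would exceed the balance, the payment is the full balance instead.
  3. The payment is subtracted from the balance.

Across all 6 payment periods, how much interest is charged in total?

$763.76

Payment period 1: $9,540.18 +$248.04 interest = $9,788.22; pay $2,042.27 → $7,745.95
Payment period 2: $7,745.95 +$201.39 interest = $7,947.34; pay $2,042.27 → $5,905.07
Payment period 3: $5,905.07 +$153.53 interest = $6,058.60; pay $2,042.27 → $4,016.33
Payment period 4: $4,016.33 +$104.42 interest = $4,120.75; pay $2,042.27 → $2,078.48
Payment period 5: $2,078.48 +$54.04 interest = $2,132.52; pay $2,042.27 → $90.25
Payment period 6: $90.25 +$2.34 interest = $92.59; pay $92.59 → $0.00
Total interest: $248.04 + $201.39 + $153.53 + $104.42 + $54.04 + $2.34 = $763.76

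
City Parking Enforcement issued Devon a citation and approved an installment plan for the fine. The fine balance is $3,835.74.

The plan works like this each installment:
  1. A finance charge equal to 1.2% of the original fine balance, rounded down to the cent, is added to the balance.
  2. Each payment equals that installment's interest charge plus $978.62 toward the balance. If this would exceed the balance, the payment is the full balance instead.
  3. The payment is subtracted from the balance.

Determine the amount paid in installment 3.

$1,024.64

# | Opening | Interest | Payment | End bal
1 | $3,835.74 | $46.02 | $1,024.64 | $2,857.12
2 | $2,857.12 | $46.02 | $1,024.64 | $1,878.50
3 | $1,878.50 | $46.02 | $1,024.64 | $899.88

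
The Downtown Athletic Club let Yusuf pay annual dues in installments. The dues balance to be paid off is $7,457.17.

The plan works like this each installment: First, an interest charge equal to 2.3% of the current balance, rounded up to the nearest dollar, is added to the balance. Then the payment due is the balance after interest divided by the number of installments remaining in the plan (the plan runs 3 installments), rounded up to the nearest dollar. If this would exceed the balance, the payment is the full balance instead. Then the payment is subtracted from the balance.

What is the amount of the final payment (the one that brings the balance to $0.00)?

$2,660.17

# | Opening | Interest | Payment | End bal
1 | $7,457.17 | $172.00 | $2,544.00 | $5,085.17
2 | $5,085.17 | $117.00 | $2,602.00 | $2,600.17
3 | $2,600.17 | $60.00 | $2,660.17 | $0.00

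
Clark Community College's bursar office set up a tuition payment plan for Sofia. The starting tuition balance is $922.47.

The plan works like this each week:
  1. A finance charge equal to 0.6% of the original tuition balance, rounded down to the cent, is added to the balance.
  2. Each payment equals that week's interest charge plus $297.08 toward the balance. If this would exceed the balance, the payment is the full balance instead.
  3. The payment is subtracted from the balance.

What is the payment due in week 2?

Week 1: $922.47 +$5.53 interest = $928.00; pay $302.61 → $625.39
Week 2: $625.39 +$5.53 interest = $630.92; pay $302.61 → $328.31

$302.61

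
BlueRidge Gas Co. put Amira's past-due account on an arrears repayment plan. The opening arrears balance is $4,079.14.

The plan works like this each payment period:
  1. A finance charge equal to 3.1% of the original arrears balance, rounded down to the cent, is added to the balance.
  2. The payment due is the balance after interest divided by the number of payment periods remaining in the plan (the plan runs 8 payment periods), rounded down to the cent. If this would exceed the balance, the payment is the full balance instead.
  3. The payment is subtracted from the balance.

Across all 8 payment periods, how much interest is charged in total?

# | Opening | Interest | Payment | End bal
1 | $4,079.14 | $126.45 | $525.69 | $3,679.90
2 | $3,679.90 | $126.45 | $543.76 | $3,262.59
3 | $3,262.59 | $126.45 | $564.84 | $2,824.20
4 | $2,824.20 | $126.45 | $590.13 | $2,360.52
5 | $2,360.52 | $126.45 | $621.74 | $1,865.23
6 | $1,865.23 | $126.45 | $663.89 | $1,327.79
7 | $1,327.79 | $126.45 | $727.12 | $727.12
8 | $727.12 | $126.45 | $853.57 | $0.00
Total interest: $126.45 + $126.45 + $126.45 + $126.45 + $126.45 + $126.45 + $126.45 + $126.45 = $1,011.60

$1,011.60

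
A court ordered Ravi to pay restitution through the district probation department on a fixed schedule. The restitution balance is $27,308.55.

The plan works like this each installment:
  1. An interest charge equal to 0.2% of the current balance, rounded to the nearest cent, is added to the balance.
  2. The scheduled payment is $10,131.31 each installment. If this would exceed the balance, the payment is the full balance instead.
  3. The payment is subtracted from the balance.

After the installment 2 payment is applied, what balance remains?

# | Opening | Interest | Payment | End bal
1 | $27,308.55 | $54.62 | $10,131.31 | $17,231.86
2 | $17,231.86 | $34.46 | $10,131.31 | $7,135.01

$7,135.01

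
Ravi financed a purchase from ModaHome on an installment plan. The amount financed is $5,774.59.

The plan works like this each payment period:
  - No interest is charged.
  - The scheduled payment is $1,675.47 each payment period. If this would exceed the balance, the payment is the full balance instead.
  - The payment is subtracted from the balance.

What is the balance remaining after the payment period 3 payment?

$748.18

Payment period 1: opening $5,774.59; payment $1,675.47; balance $4,099.12
Payment period 2: opening $4,099.12; payment $1,675.47; balance $2,423.65
Payment period 3: opening $2,423.65; payment $1,675.47; balance $748.18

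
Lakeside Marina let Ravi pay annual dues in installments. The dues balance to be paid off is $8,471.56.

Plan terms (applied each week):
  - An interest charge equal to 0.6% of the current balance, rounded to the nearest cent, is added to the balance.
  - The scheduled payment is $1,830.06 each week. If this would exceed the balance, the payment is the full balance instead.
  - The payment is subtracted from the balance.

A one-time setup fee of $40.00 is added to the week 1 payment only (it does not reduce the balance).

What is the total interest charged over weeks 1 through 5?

# | Opening | Interest | Payment | Fee | End bal
1 | $8,471.56 | $50.83 | $1,830.06 | $40.00 | $6,692.33
2 | $6,692.33 | $40.15 | $1,830.06 | — | $4,902.42
3 | $4,902.42 | $29.41 | $1,830.06 | — | $3,101.77
4 | $3,101.77 | $18.61 | $1,830.06 | — | $1,290.32
5 | $1,290.32 | $7.74 | $1,298.06 | — | $0.00
Total interest: $50.83 + $40.15 + $29.41 + $18.61 + $7.74 = $146.74

$146.74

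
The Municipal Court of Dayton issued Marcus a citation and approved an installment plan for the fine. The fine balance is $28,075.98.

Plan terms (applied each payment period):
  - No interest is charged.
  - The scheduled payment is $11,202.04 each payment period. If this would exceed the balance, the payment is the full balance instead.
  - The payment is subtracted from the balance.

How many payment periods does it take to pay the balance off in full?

# | Opening | Payment | End bal
1 | $28,075.98 | $11,202.04 | $16,873.94
2 | $16,873.94 | $11,202.04 | $5,671.90
3 | $5,671.90 | $5,671.90 | $0.00
Balance reaches $0.00 in payment period 3.

3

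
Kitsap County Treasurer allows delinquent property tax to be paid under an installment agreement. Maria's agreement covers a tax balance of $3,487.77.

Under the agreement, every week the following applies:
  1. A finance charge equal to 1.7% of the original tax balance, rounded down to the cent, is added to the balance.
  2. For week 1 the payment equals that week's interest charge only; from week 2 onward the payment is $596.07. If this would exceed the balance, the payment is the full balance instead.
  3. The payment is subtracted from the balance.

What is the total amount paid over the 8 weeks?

# | Opening | Interest | Payment | End bal
1 | $3,487.77 | $59.29 | $59.29 | $3,487.77
2 | $3,487.77 | $59.29 | $596.07 | $2,950.99
3 | $2,950.99 | $59.29 | $596.07 | $2,414.21
4 | $2,414.21 | $59.29 | $596.07 | $1,877.43
5 | $1,877.43 | $59.29 | $596.07 | $1,340.65
6 | $1,340.65 | $59.29 | $596.07 | $803.87
7 | $803.87 | $59.29 | $596.07 | $267.09
8 | $267.09 | $59.29 | $326.38 | $0.00
Total paid: $3,962.09

$3,962.09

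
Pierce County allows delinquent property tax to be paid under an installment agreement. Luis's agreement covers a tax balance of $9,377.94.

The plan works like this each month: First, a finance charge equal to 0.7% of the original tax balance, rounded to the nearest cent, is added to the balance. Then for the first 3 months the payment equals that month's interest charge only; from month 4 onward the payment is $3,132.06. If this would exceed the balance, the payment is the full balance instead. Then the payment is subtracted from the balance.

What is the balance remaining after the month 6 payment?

# | Opening | Interest | Payment | End bal
1 | $9,377.94 | $65.65 | $65.65 | $9,377.94
2 | $9,377.94 | $65.65 | $65.65 | $9,377.94
3 | $9,377.94 | $65.65 | $65.65 | $9,377.94
4 | $9,377.94 | $65.65 | $3,132.06 | $6,311.53
5 | $6,311.53 | $65.65 | $3,132.06 | $3,245.12
6 | $3,245.12 | $65.65 | $3,132.06 | $178.71

$178.71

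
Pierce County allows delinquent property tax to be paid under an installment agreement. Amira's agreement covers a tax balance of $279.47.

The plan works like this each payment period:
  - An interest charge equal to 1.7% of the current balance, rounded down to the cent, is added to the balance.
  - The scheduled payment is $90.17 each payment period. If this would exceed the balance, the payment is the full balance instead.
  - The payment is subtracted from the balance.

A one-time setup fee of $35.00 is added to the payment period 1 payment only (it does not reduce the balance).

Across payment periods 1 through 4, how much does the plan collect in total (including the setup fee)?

$324.64

Payment period 1: opening $279.47; interest $4.75 → $284.22; payment $90.17 (+ $35.00 fee); balance $194.05
Payment period 2: opening $194.05; interest $3.29 → $197.34; payment $90.17; balance $107.17
Payment period 3: opening $107.17; interest $1.82 → $108.99; payment $90.17; balance $18.82
Payment period 4: opening $18.82; interest $0.31 → $19.13; payment $19.13; balance $0.00
Total paid: $324.64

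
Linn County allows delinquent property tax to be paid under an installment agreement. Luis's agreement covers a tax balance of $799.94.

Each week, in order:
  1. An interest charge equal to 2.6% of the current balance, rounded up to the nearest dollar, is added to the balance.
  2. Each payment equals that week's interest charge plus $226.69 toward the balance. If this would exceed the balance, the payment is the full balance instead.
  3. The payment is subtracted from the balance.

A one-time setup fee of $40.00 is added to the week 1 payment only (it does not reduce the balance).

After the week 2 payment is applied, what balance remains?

$346.56

Week 1: opening $799.94; interest $21.00 → $820.94; payment $247.69 (+ $40.00 fee); balance $573.25
Week 2: opening $573.25; interest $15.00 → $588.25; payment $241.69; balance $346.56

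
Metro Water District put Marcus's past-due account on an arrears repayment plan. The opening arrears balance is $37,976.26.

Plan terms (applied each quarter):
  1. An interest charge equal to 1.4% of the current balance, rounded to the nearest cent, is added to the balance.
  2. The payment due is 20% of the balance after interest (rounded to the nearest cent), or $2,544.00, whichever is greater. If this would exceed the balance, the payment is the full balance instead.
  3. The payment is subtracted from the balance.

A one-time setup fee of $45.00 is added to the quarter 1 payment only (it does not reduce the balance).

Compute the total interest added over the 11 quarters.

$2,431.43

Quarter 1: opening $37,976.26; interest $531.67 → $38,507.93; payment $7,701.59 (+ $45.00 fee); balance $30,806.34
Quarter 2: opening $30,806.34; interest $431.29 → $31,237.63; payment $6,247.53; balance $24,990.10
Quarter 3: opening $24,990.10; interest $349.86 → $25,339.96; payment $5,067.99; balance $20,271.97
Quarter 4: opening $20,271.97; interest $283.81 → $20,555.78; payment $4,111.16; balance $16,444.62
Quarter 5: opening $16,444.62; interest $230.22 → $16,674.84; payment $3,334.97; balance $13,339.87
Quarter 6: opening $13,339.87; interest $186.76 → $13,526.63; payment $2,705.33; balance $10,821.30
Quarter 7: opening $10,821.30; interest $151.50 → $10,972.80; payment $2,544.00; balance $8,428.80
Quarter 8: opening $8,428.80; interest $118.00 → $8,546.80; payment $2,544.00; balance $6,002.80
Quarter 9: opening $6,002.80; interest $84.04 → $6,086.84; payment $2,544.00; balance $3,542.84
Quarter 10: opening $3,542.84; interest $49.60 → $3,592.44; payment $2,544.00; balance $1,048.44
Quarter 11: opening $1,048.44; interest $14.68 → $1,063.12; payment $1,063.12; balance $0.00
Total interest: $531.67 + $431.29 + $349.86 + $283.81 + $230.22 + $186.76 + $151.50 + $118.00 + $84.04 + $49.60 + $14.68 = $2,431.43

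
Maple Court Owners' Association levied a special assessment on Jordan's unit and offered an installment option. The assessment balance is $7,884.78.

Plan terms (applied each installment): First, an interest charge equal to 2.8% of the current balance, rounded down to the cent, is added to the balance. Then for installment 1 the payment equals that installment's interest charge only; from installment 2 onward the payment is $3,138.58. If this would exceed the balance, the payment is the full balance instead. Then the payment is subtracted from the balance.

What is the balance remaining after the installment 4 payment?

$0.00

# | Opening | Interest | Payment | End bal
1 | $7,884.78 | $220.77 | $220.77 | $7,884.78
2 | $7,884.78 | $220.77 | $3,138.58 | $4,966.97
3 | $4,966.97 | $139.07 | $3,138.58 | $1,967.46
4 | $1,967.46 | $55.08 | $2,022.54 | $0.00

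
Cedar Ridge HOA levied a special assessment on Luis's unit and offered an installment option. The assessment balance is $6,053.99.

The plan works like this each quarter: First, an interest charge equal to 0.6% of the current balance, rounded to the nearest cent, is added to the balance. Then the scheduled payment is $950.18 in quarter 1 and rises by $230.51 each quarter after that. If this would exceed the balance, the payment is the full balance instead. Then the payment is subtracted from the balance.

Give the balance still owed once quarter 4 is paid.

Quarter 1: $6,053.99 +$36.32 interest = $6,090.31; pay $950.18 → $5,140.13
Quarter 2: $5,140.13 +$30.84 interest = $5,170.97; pay $1,180.69 → $3,990.28
Quarter 3: $3,990.28 +$23.94 interest = $4,014.22; pay $1,411.20 → $2,603.02
Quarter 4: $2,603.02 +$15.62 interest = $2,618.64; pay $1,641.71 → $976.93

$976.93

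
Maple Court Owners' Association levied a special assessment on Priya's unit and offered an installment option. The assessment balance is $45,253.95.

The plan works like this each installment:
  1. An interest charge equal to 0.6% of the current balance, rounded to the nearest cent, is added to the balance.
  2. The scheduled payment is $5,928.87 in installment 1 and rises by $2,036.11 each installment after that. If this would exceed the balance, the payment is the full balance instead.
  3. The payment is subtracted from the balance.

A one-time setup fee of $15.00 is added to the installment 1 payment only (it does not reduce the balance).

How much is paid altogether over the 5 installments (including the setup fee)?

$46,162.56

# | Opening | Interest | Payment | Fee | End bal
1 | $45,253.95 | $271.52 | $5,928.87 | $15.00 | $39,596.60
2 | $39,596.60 | $237.58 | $7,964.98 | — | $31,869.20
3 | $31,869.20 | $191.22 | $10,001.09 | — | $22,059.33
4 | $22,059.33 | $132.36 | $12,037.20 | — | $10,154.49
5 | $10,154.49 | $60.93 | $10,215.42 | — | $0.00
Total paid: $46,162.56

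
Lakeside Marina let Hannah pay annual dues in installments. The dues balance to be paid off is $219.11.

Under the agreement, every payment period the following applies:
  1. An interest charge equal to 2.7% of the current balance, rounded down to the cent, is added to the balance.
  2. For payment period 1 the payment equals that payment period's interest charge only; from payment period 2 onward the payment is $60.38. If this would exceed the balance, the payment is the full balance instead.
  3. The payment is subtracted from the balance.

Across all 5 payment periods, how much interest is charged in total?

Payment period 1: $219.11 +$5.91 interest = $225.02; pay $5.91 → $219.11
Payment period 2: $219.11 +$5.91 interest = $225.02; pay $60.38 → $164.64
Payment period 3: $164.64 +$4.44 interest = $169.08; pay $60.38 → $108.70
Payment period 4: $108.70 +$2.93 interest = $111.63; pay $60.38 → $51.25
Payment period 5: $51.25 +$1.38 interest = $52.63; pay $52.63 → $0.00
Total interest: $5.91 + $5.91 + $4.44 + $2.93 + $1.38 = $20.57

$20.57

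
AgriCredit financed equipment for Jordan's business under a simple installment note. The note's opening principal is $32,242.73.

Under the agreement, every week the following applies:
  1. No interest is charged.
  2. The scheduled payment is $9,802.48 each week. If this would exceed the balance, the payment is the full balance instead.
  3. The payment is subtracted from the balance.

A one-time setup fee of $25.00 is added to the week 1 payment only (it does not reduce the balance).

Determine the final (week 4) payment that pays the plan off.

$2,835.29

Week 1: $32,242.73 − $9,802.48 (+ $25.00 fee) → $22,440.25
Week 2: $22,440.25 − $9,802.48 → $12,637.77
Week 3: $12,637.77 − $9,802.48 → $2,835.29
Week 4: $2,835.29 − $2,835.29 → $0.00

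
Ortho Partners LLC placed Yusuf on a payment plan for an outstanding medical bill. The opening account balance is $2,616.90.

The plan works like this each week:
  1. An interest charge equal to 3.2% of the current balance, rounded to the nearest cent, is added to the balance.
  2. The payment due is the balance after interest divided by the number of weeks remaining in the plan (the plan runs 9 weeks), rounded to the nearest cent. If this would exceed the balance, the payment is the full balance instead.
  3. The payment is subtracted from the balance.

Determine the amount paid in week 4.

$329.81

Week 1: $2,616.90 +$83.74 interest = $2,700.64; pay $300.07 → $2,400.57
Week 2: $2,400.57 +$76.82 interest = $2,477.39; pay $309.67 → $2,167.72
Week 3: $2,167.72 +$69.37 interest = $2,237.09; pay $319.58 → $1,917.51
Week 4: $1,917.51 +$61.36 interest = $1,978.87; pay $329.81 → $1,649.06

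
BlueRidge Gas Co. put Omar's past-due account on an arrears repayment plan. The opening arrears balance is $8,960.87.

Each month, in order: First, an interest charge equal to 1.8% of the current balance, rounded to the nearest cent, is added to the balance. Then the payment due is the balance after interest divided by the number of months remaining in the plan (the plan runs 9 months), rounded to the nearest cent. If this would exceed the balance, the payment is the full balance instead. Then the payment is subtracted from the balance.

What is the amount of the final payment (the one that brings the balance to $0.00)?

Month 1: opening $8,960.87; interest $161.30 → $9,122.17; payment $1,013.57; balance $8,108.60
Month 2: opening $8,108.60; interest $145.95 → $8,254.55; payment $1,031.82; balance $7,222.73
Month 3: opening $7,222.73; interest $130.01 → $7,352.74; payment $1,050.39; balance $6,302.35
Month 4: opening $6,302.35; interest $113.44 → $6,415.79; payment $1,069.30; balance $5,346.49
Month 5: opening $5,346.49; interest $96.24 → $5,442.73; payment $1,088.55; balance $4,354.18
Month 6: opening $4,354.18; interest $78.38 → $4,432.56; payment $1,108.14; balance $3,324.42
Month 7: opening $3,324.42; interest $59.84 → $3,384.26; payment $1,128.09; balance $2,256.17
Month 8: opening $2,256.17; interest $40.61 → $2,296.78; payment $1,148.39; balance $1,148.39
Month 9: opening $1,148.39; interest $20.67 → $1,169.06; payment $1,169.06; balance $0.00

$1,169.06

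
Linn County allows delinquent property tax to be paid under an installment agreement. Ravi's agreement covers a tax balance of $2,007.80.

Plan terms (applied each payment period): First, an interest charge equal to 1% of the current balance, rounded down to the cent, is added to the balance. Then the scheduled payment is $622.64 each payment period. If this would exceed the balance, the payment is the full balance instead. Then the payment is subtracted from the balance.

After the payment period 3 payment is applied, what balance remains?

$181.96

Payment period 1: opening $2,007.80; interest $20.07 → $2,027.87; payment $622.64; balance $1,405.23
Payment period 2: opening $1,405.23; interest $14.05 → $1,419.28; payment $622.64; balance $796.64
Payment period 3: opening $796.64; interest $7.96 → $804.60; payment $622.64; balance $181.96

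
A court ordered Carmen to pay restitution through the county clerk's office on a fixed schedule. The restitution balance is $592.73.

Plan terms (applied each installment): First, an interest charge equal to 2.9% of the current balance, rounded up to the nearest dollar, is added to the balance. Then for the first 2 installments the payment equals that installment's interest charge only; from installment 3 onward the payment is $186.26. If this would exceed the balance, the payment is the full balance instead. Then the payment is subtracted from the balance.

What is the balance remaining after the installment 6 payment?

Installment 1: opening $592.73; interest $18.00 → $610.73; payment $18.00; balance $592.73
Installment 2: opening $592.73; interest $18.00 → $610.73; payment $18.00; balance $592.73
Installment 3: opening $592.73; interest $18.00 → $610.73; payment $186.26; balance $424.47
Installment 4: opening $424.47; interest $13.00 → $437.47; payment $186.26; balance $251.21
Installment 5: opening $251.21; interest $8.00 → $259.21; payment $186.26; balance $72.95
Installment 6: opening $72.95; interest $3.00 → $75.95; payment $75.95; balance $0.00

$0.00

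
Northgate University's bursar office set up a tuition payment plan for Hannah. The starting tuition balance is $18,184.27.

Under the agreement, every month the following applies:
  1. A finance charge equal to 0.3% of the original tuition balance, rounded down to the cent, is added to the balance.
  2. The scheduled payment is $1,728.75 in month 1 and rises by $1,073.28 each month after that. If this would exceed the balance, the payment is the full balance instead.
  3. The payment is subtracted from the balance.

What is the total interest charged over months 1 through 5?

Month 1: $18,184.27 +$54.55 interest = $18,238.82; pay $1,728.75 → $16,510.07
Month 2: $16,510.07 +$54.55 interest = $16,564.62; pay $2,802.03 → $13,762.59
Month 3: $13,762.59 +$54.55 interest = $13,817.14; pay $3,875.31 → $9,941.83
Month 4: $9,941.83 +$54.55 interest = $9,996.38; pay $4,948.59 → $5,047.79
Month 5: $5,047.79 +$54.55 interest = $5,102.34; pay $5,102.34 → $0.00
Total interest: $54.55 + $54.55 + $54.55 + $54.55 + $54.55 = $272.75

$272.75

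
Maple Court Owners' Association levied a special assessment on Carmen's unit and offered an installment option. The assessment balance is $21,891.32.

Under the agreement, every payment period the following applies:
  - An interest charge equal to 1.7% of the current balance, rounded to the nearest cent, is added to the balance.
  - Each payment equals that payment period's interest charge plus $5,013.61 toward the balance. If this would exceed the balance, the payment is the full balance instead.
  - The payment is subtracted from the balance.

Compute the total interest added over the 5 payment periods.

$1,008.45

# | Opening | Interest | Payment | End bal
1 | $21,891.32 | $372.15 | $5,385.76 | $16,877.71
2 | $16,877.71 | $286.92 | $5,300.53 | $11,864.10
3 | $11,864.10 | $201.69 | $5,215.30 | $6,850.49
4 | $6,850.49 | $116.46 | $5,130.07 | $1,836.88
5 | $1,836.88 | $31.23 | $1,868.11 | $0.00
Total interest: $372.15 + $286.92 + $201.69 + $116.46 + $31.23 = $1,008.45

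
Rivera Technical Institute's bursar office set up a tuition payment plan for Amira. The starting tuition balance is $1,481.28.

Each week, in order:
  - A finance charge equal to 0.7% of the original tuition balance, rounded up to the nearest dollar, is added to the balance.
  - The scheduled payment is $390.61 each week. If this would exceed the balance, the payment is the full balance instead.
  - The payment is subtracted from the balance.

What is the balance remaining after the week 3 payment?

$342.45

Week 1: $1,481.28 +$11.00 interest = $1,492.28; pay $390.61 → $1,101.67
Week 2: $1,101.67 +$11.00 interest = $1,112.67; pay $390.61 → $722.06
Week 3: $722.06 +$11.00 interest = $733.06; pay $390.61 → $342.45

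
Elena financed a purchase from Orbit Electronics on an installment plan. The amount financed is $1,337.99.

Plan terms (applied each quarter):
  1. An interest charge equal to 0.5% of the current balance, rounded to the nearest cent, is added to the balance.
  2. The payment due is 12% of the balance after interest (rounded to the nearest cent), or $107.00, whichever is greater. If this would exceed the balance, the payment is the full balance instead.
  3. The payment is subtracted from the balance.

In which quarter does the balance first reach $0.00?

12

Quarter 1: opening $1,337.99; interest $6.69 → $1,344.68; payment $161.36; balance $1,183.32
Quarter 2: opening $1,183.32; interest $5.92 → $1,189.24; payment $142.71; balance $1,046.53
Quarter 3: opening $1,046.53; interest $5.23 → $1,051.76; payment $126.21; balance $925.55
Quarter 4: opening $925.55; interest $4.63 → $930.18; payment $111.62; balance $818.56
Quarter 5: opening $818.56; interest $4.09 → $822.65; payment $107.00; balance $715.65
Quarter 6: opening $715.65; interest $3.58 → $719.23; payment $107.00; balance $612.23
Quarter 7: opening $612.23; interest $3.06 → $615.29; payment $107.00; balance $508.29
Quarter 8: opening $508.29; interest $2.54 → $510.83; payment $107.00; balance $403.83
Quarter 9: opening $403.83; interest $2.02 → $405.85; payment $107.00; balance $298.85
Quarter 10: opening $298.85; interest $1.49 → $300.34; payment $107.00; balance $193.34
Quarter 11: opening $193.34; interest $0.97 → $194.31; payment $107.00; balance $87.31
Quarter 12: opening $87.31; interest $0.44 → $87.75; payment $87.75; balance $0.00
Balance reaches $0.00 in quarter 12.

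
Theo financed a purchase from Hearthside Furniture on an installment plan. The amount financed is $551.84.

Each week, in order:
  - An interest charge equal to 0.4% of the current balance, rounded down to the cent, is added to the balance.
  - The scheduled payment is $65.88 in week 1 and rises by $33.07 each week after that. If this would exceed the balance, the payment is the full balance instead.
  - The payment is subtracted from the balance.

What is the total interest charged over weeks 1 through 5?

# | Opening | Interest | Payment | End bal
1 | $551.84 | $2.20 | $65.88 | $488.16
2 | $488.16 | $1.95 | $98.95 | $391.16
3 | $391.16 | $1.56 | $132.02 | $260.70
4 | $260.70 | $1.04 | $165.09 | $96.65
5 | $96.65 | $0.38 | $97.03 | $0.00
Total interest: $2.20 + $1.95 + $1.56 + $1.04 + $0.38 = $7.13

$7.13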